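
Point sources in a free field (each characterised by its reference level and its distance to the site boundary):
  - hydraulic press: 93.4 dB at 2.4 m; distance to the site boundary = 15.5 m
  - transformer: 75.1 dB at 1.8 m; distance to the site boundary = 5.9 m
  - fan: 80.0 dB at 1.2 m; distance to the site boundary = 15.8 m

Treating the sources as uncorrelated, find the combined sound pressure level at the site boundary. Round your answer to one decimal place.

77.5 dB

Apply inverse-square spreading to bring every level to the receiver, then sum 10^(L/10).
hydraulic press: 93.4 − 20·log₁₀(15.5/2.4) = 93.4 − 16.20 = 77.20 dB.
transformer: 75.1 − 20·log₁₀(5.9/1.8) = 75.1 − 10.31 = 64.79 dB.
fan: 80.0 − 20·log₁₀(15.8/1.2) = 80.0 − 22.39 = 57.61 dB.
Σ 10^(L/10) = 5.604e+07 → L_total = 10·log₁₀(5.604e+07) = 77.49 dB.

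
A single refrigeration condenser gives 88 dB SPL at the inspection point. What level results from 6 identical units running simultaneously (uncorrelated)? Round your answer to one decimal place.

With 6 equal, uncorrelated contributions the intensity is 6× that of one unit, giving a rise of 10·log₁₀ 6.
L_total = 88 + 10·log₁₀(6) = 88 + 7.782 = 95.78 dB SPL.

95.8 dB SPL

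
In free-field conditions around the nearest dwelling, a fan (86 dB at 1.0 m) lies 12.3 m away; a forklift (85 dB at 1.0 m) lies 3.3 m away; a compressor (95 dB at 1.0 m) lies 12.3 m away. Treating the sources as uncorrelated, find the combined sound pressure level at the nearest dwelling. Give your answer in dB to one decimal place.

77.2 dB

Apply inverse-square spreading to bring every level to the receiver, then sum 10^(L/10).
fan: 86 − 20·log₁₀(12.3/1.0) = 86 − 21.80 = 64.20 dB.
forklift: 85 − 20·log₁₀(3.3/1.0) = 85 − 10.37 = 74.63 dB.
compressor: 95 − 20·log₁₀(12.3/1.0) = 95 − 21.80 = 73.20 dB.
Σ 10^(L/10) = 5.257e+07 → L_total = 10·log₁₀(5.257e+07) = 77.21 dB.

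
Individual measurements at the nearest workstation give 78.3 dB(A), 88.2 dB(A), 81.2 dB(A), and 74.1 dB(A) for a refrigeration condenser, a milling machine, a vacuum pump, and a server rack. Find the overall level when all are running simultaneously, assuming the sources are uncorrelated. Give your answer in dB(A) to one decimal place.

89.5 dB(A)

For uncorrelated sources the intensities add, so convert each level to linear form, sum, and take 10·log₁₀ of the total.
Σ 10^(L/10) = 10^(78.3/10) + 10^(88.2/10) + 10^(81.2/10) + 10^(74.1/10) = 8.858e+08.
L_total = 10·log₁₀(8.858e+08) = 89.47 dB(A).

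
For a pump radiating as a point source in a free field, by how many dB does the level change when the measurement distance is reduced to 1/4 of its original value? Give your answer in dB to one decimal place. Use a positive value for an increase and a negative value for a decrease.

+12.0 dB

A point source loses 6 dB per doubling of distance; generally ΔL = −20·log₁₀(r₂/r₁).
ΔL = −20·log₁₀(0.25) = +12.04 dB.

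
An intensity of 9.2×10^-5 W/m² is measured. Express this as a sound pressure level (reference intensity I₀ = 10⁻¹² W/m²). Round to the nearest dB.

Dividing by I₀ shifts the exponent by 12: I/I₀ = 9.2×10^7.
L = 10·(0.9638 + 7) = 79.64 dB.

80 dB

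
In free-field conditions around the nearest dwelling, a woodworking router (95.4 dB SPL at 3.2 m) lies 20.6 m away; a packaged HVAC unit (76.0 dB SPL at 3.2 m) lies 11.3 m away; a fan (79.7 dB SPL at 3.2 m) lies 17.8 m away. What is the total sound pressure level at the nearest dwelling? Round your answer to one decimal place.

First find each source's level at the receiver (point-source: −20·log₁₀(r/r_ref)), then combine on an intensity basis.
woodworking router: 95.4 − 20·log₁₀(20.6/3.2) = 95.4 − 16.17 = 79.23 dB SPL.
packaged HVAC unit: 76.0 − 20·log₁₀(11.3/3.2) = 76.0 − 10.96 = 65.04 dB SPL.
fan: 79.7 − 20·log₁₀(17.8/3.2) = 79.7 − 14.91 = 64.79 dB SPL.
Σ 10^(L/10) = 8.988e+07 → L_total = 10·log₁₀(8.988e+07) = 79.54 dB SPL.

79.5 dB SPL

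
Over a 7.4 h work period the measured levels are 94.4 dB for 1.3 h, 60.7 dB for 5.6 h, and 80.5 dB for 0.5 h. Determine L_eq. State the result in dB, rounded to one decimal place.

86.9 dB

L_eq = 10·log₁₀[(1/T)·Σ tᵢ·10^(Lᵢ/10)] with T = 7.4 h.
Σ tᵢ·10^(Lᵢ/10) = 1.3·10^(94.4/10) + 5.6·10^(60.7/10) + 0.5·10^(80.5/10) = 3.643e+09.
L_eq = 10·log₁₀(3.643e+09/7.4) = 86.92 dB.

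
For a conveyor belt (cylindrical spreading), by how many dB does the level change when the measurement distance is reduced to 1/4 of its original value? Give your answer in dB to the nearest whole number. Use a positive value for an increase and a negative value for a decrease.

A line source loses 3 dB per doubling of distance; generally ΔL = −10·log₁₀(r₂/r₁).
ΔL = −10·log₁₀(0.25) = +6.02 dB.

+6 dB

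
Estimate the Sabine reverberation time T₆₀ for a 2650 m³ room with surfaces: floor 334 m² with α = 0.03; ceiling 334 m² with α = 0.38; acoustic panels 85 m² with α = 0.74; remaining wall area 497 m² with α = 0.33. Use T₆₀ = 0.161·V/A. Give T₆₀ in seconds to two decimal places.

1.17 s

A = Σ Sᵢαᵢ = 334·0.03 + 334·0.38 + 85·0.74 + 497·0.33 = 363.85 m².
T₆₀ = 0.161 × 2650 / 363.85 = 1.173 s.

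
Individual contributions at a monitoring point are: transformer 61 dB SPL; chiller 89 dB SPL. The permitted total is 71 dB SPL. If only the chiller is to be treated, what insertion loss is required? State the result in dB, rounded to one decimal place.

18.5 dB

The untreated sources together contribute 10^(61/10) = 1.259e+06, i.e. 61.00 dB SPL.
To meet 71 dB SPL overall, the treated chiller may contribute at most 10^(71/10) − 1.259e+06 = 1.133e+07, i.e. 70.54 dB SPL.
Required insertion loss = 89 − 70.54 = 18.46 dB.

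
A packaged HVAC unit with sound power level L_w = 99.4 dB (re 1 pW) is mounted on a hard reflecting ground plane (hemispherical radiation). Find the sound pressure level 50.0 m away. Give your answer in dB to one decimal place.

Free-field hemispherical radiation: L_p = L_w − 10·log₁₀(2π·r²), r = 50.0 m.
2π·r² = 1.571e+04 m², 10·log₁₀ of that is 41.961 dB.
L_p = 99.4 − 41.961 = 57.44 dB.

57.4 dB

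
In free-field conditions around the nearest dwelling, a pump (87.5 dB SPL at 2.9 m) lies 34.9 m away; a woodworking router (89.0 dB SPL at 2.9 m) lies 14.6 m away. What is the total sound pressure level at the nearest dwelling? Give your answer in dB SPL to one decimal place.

First find each source's level at the receiver (point-source: −20·log₁₀(r/r_ref)), then combine on an intensity basis.
pump: 87.5 − 20·log₁₀(34.9/2.9) = 87.5 − 21.61 = 65.89 dB SPL.
woodworking router: 89.0 − 20·log₁₀(14.6/2.9) = 89.0 − 14.04 = 74.96 dB SPL.
Σ 10^(L/10) = 3.522e+07 → L_total = 10·log₁₀(3.522e+07) = 75.47 dB SPL.

75.5 dB SPL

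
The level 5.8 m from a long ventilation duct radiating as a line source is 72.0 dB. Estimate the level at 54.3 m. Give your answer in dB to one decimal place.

62.3 dB

For a line source, L₂ = L₁ − 10·log₁₀(r₂/r₁).
L₂ = 72.0 − 10·log₁₀(54.3/5.8) = 72.0 − 9.714 = 62.29 dB.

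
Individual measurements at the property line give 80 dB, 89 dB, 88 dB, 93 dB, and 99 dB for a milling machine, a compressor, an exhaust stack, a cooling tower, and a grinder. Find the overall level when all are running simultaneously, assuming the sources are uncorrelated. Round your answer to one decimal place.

Incoherent sources combine by intensity addition: L_total = 10·log₁₀(Σ 10^(L_i/10)).
Σ 10^(L/10) = 10^(80/10) + 10^(89/10) + 10^(88/10) + 10^(93/10) + 10^(99/10) = 1.146e+10.
L_total = 10·log₁₀(1.146e+10) = 100.59 dB.

100.6 dB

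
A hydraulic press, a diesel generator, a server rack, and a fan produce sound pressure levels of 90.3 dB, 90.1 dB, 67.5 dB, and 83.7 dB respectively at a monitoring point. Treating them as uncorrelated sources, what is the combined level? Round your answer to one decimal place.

93.7 dB

For uncorrelated sources the intensities add, so convert each level to linear form, sum, and take 10·log₁₀ of the total.
Σ 10^(L/10) = 10^(90.3/10) + 10^(90.1/10) + 10^(67.5/10) + 10^(83.7/10) = 2.335e+09.
L_total = 10·log₁₀(2.335e+09) = 93.68 dB.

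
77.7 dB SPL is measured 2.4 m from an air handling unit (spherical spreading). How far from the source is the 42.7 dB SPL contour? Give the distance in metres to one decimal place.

135.0 m

The 35.0 dB drop corresponds to a distance ratio of 10^(35.0/20) for a point source.
r₂ = 2.4·10^((77.7−42.7)/20) = 2.4·10^(35.0/20) = 134.96 m.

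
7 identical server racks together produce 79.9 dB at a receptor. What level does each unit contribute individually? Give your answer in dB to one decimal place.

For N identical incoherent sources L_total = L₁ + 10·log₁₀ N, so L₁ = 79.9 − 10·log₁₀(7) = 79.9 − 8.451.

71.4 dB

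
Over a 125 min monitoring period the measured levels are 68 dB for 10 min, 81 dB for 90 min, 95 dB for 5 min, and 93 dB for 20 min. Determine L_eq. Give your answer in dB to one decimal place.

The energy average is taken in the linear domain: L_eq = 10·log₁₀[(Σ tᵢ·10^(Lᵢ/10))/T], T = 125 min.
Σ tᵢ·10^(Lᵢ/10) = 10·10^(68/10) + 90·10^(81/10) + 5·10^(95/10) + 20·10^(93/10) = 6.711e+10.
L_eq = 10·log₁₀(6.711e+10/125) = 87.30 dB.

87.3 dB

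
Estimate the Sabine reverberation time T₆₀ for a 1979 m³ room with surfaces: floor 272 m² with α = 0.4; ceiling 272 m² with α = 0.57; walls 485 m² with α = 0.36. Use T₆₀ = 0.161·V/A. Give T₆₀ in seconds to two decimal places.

A = Σ Sᵢαᵢ = 272·0.4 + 272·0.57 + 485·0.36 = 438.44 m².
T₆₀ = 0.161 × 1979 / 438.44 = 0.727 s.

0.73 s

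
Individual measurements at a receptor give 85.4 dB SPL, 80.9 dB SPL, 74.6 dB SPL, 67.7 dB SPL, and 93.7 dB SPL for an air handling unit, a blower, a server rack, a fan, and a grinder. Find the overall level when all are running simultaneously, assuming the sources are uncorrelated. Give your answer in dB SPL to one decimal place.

Incoherent sources combine by intensity addition: L_total = 10·log₁₀(Σ 10^(L_i/10)).
Σ 10^(L/10) = 10^(85.4/10) + 10^(80.9/10) + 10^(74.6/10) + 10^(67.7/10) + 10^(93.7/10) = 2.849e+09.
L_total = 10·log₁₀(2.849e+09) = 94.55 dB SPL.

94.5 dB SPL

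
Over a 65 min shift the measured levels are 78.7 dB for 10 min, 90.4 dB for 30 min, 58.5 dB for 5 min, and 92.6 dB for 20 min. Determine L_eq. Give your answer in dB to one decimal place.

90.3 dB

The energy average is taken in the linear domain: L_eq = 10·log₁₀[(Σ tᵢ·10^(Lᵢ/10))/T], T = 65 min.
Σ tᵢ·10^(Lᵢ/10) = 10·10^(78.7/10) + 30·10^(90.4/10) + 5·10^(58.5/10) + 20·10^(92.6/10) = 7.003e+10.
L_eq = 10·log₁₀(7.003e+10/65) = 90.32 dB.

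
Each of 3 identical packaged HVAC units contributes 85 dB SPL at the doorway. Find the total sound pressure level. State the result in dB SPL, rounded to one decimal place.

89.8 dB SPL

L_total = L₁ + 10·log₁₀ N for N identical incoherent sources.
L_total = 85 + 10·log₁₀(3) = 85 + 4.771 = 89.77 dB SPL.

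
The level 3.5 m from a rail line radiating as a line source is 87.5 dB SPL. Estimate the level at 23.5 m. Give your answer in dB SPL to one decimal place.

79.2 dB SPL

Cylindrical spreading from a line source gives a 10·log₁₀(r₂/r₁) drop.
L₂ = 87.5 − 10·log₁₀(23.5/3.5) = 87.5 − 8.270 = 79.23 dB SPL.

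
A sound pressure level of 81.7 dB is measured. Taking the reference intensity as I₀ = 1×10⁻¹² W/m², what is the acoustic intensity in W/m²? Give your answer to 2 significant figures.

I/I₀ = 10^(81.7/10) = 1.479e+08, so I = 1.479e+08 × 10⁻¹² W/m².

0.00015 W/m²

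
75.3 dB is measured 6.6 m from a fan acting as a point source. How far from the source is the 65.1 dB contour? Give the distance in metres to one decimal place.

21.4 m

For a point source L₁ − L₂ = 20·log₁₀(r₂/r₁), so r₂ = r₁·10^((L₁−L₂)/20).
r₂ = 6.6·10^((75.3−65.1)/20) = 6.6·10^(10.2/20) = 21.36 m.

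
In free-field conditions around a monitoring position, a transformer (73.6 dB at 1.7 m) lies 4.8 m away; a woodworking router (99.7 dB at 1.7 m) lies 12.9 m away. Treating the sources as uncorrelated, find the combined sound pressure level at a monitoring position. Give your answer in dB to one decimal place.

Apply inverse-square spreading to bring every level to the receiver, then sum 10^(L/10).
transformer: 73.6 − 20·log₁₀(4.8/1.7) = 73.6 − 9.02 = 64.58 dB.
woodworking router: 99.7 − 20·log₁₀(12.9/1.7) = 99.7 − 17.60 = 82.10 dB.
Σ 10^(L/10) = 1.649e+08 → L_total = 10·log₁₀(1.649e+08) = 82.17 dB.

82.2 dB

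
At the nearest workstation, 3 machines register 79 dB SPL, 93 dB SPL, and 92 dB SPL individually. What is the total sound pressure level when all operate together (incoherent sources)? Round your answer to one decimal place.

Incoherent sources combine by intensity addition: L_total = 10·log₁₀(Σ 10^(L_i/10)).
Σ 10^(L/10) = 10^(79/10) + 10^(93/10) + 10^(92/10) = 3.660e+09.
L_total = 10·log₁₀(3.660e+09) = 95.63 dB SPL.

95.6 dB SPL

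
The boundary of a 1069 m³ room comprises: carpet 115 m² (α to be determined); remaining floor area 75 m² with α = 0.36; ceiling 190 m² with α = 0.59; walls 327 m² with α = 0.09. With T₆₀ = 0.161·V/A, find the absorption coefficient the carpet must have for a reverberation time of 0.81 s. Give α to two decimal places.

Required total absorption A = 0.161·1069/0.81 = 212.48 m².
Absorption from the other surfaces = 75·0.36 + 190·0.59 + 327·0.09 = 168.53 m², so the carpet must supply 43.95 m² over 115 m².
α = 43.95/115 = 0.382.

0.38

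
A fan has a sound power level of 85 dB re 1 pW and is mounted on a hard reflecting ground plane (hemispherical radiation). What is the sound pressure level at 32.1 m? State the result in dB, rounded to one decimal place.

46.9 dB

Free-field hemispherical radiation: L_p = L_w − 10·log₁₀(2π·r²), r = 32.1 m.
2π·r² = 6474 m², 10·log₁₀ of that is 38.112 dB.
L_p = 85 − 38.112 = 46.89 dB.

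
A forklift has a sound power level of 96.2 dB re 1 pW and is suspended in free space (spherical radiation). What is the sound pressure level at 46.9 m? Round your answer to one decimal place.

The power spreads over a sphere of area 4π·r², so L_p = L_w − 10·log₁₀(4π·r²).
4π·r² = 2.764e+04 m², 10·log₁₀ of that is 44.416 dB.
L_p = 96.2 − 44.416 = 51.78 dB.

51.8 dB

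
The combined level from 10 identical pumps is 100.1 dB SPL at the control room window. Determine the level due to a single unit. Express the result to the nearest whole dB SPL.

Dividing the total intensity by 10 lowers the level by 10·log₁₀ 10 = 10.000 dB: L₁ = 100.1 − 10.000.

90 dB SPL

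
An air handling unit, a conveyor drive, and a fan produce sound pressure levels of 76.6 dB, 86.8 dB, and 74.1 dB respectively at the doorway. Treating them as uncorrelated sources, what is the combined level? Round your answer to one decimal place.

For uncorrelated sources the intensities add, so convert each level to linear form, sum, and take 10·log₁₀ of the total.
Σ 10^(L/10) = 10^(76.6/10) + 10^(86.8/10) + 10^(74.1/10) = 5.500e+08.
L_total = 10·log₁₀(5.500e+08) = 87.40 dB.

87.4 dB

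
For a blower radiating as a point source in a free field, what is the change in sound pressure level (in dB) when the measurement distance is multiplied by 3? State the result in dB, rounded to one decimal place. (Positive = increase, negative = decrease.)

-9.5 dB

Point-source spreading: ΔL = −20·log₁₀(r₂/r₁).
ΔL = −20·log₁₀(3) = -9.54 dB.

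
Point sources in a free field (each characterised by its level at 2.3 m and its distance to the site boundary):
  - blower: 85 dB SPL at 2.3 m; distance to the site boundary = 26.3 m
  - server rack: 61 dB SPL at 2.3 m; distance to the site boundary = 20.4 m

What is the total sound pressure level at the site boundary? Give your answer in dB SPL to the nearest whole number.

Apply inverse-square spreading to bring every level to the receiver, then sum 10^(L/10).
blower: 85 − 20·log₁₀(26.3/2.3) = 85 − 21.16 = 63.84 dB SPL.
server rack: 61 − 20·log₁₀(20.4/2.3) = 61 − 18.96 = 42.04 dB SPL.
Σ 10^(L/10) = 2.434e+06 → L_total = 10·log₁₀(2.434e+06) = 63.86 dB SPL.

64 dB SPL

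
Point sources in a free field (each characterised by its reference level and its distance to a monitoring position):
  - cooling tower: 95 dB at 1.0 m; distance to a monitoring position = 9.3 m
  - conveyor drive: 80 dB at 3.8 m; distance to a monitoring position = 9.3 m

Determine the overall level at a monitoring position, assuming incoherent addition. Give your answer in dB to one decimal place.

77.3 dB

First find each source's level at the receiver (point-source: −20·log₁₀(r/r_ref)), then combine on an intensity basis.
cooling tower: 95 − 20·log₁₀(9.3/1.0) = 95 − 19.37 = 75.63 dB.
conveyor drive: 80 − 20·log₁₀(9.3/3.8) = 80 − 7.77 = 72.23 dB.
Σ 10^(L/10) = 5.326e+07 → L_total = 10·log₁₀(5.326e+07) = 77.26 dB.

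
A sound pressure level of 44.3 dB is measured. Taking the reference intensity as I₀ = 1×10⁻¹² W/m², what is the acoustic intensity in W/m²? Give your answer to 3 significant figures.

I = I₀·10^(L/10) = 10⁻¹² × 10^(44.3/10) = 10^(-7.570).

2.69e-08 W/m²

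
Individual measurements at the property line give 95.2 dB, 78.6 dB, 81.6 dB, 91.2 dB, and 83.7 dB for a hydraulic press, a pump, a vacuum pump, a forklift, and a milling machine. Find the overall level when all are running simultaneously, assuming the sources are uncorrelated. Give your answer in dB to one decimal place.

Incoherent sources combine by intensity addition: L_total = 10·log₁₀(Σ 10^(L_i/10)).
Σ 10^(L/10) = 10^(95.2/10) + 10^(78.6/10) + 10^(81.6/10) + 10^(91.2/10) + 10^(83.7/10) = 5.081e+09.
L_total = 10·log₁₀(5.081e+09) = 97.06 dB.

97.1 dB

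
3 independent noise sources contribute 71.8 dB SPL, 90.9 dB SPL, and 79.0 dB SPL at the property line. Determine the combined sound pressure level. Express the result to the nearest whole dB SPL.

For uncorrelated sources the intensities add, so convert each level to linear form, sum, and take 10·log₁₀ of the total.
Σ 10^(L/10) = 10^(71.8/10) + 10^(90.9/10) + 10^(79.0/10) = 1.325e+09.
L_total = 10·log₁₀(1.325e+09) = 91.22 dB SPL.

91 dB SPL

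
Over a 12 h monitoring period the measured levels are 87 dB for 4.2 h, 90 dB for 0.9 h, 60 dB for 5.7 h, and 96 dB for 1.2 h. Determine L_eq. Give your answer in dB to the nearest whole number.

88 dB

The energy average is taken in the linear domain: L_eq = 10·log₁₀[(Σ tᵢ·10^(Lᵢ/10))/T], T = 12 h.
Σ tᵢ·10^(Lᵢ/10) = 4.2·10^(87/10) + 0.9·10^(90/10) + 5.7·10^(60/10) + 1.2·10^(96/10) = 7.788e+09.
L_eq = 10·log₁₀(7.788e+09/12) = 88.12 dB.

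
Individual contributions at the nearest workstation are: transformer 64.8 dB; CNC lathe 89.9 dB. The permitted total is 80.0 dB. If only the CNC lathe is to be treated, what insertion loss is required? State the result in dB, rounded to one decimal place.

10.0 dB

Everything except the CNC lathe sums to 10^(64.8/10) = 3.020e+06 in linear terms, 64.80 dB.
To meet 80.0 dB overall, the treated CNC lathe may contribute at most 10^(80.0/10) − 3.020e+06 = 9.698e+07, i.e. 79.87 dB.
Required insertion loss = 89.9 − 79.87 = 10.03 dB.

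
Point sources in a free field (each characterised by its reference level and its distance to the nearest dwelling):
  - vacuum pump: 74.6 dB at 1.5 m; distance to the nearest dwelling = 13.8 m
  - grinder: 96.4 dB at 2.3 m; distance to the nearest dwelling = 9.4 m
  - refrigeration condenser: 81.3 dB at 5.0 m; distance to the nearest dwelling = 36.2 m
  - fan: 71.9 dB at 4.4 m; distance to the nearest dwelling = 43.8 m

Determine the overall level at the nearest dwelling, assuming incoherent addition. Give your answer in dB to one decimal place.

First find each source's level at the receiver (point-source: −20·log₁₀(r/r_ref)), then combine on an intensity basis.
vacuum pump: 74.6 − 20·log₁₀(13.8/1.5) = 74.6 − 19.28 = 55.32 dB.
grinder: 96.4 − 20·log₁₀(9.4/2.3) = 96.4 − 12.23 = 84.17 dB.
refrigeration condenser: 81.3 − 20·log₁₀(36.2/5.0) = 81.3 − 17.19 = 64.11 dB.
fan: 71.9 − 20·log₁₀(43.8/4.4) = 71.9 − 19.96 = 51.94 dB.
Σ 10^(L/10) = 2.644e+08 → L_total = 10·log₁₀(2.644e+08) = 84.22 dB.

84.2 dB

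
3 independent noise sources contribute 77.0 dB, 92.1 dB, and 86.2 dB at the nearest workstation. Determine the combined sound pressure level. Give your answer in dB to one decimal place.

For uncorrelated sources the intensities add, so convert each level to linear form, sum, and take 10·log₁₀ of the total.
Σ 10^(L/10) = 10^(77.0/10) + 10^(92.1/10) + 10^(86.2/10) = 2.089e+09.
L_total = 10·log₁₀(2.089e+09) = 93.20 dB.

93.2 dB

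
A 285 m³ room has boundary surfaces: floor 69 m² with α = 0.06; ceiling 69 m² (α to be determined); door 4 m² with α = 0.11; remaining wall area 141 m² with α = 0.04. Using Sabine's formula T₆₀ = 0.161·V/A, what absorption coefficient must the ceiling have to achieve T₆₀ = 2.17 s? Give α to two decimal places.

0.16

A = 0.161·V/T₆₀ = 0.161·285/2.17 = 21.15 m² sabins.
Absorption from the other surfaces = 69·0.06 + 4·0.11 + 141·0.04 = 10.22 m², so the ceiling must supply 10.93 m² over 69 m².
α = 10.93/69 = 0.158.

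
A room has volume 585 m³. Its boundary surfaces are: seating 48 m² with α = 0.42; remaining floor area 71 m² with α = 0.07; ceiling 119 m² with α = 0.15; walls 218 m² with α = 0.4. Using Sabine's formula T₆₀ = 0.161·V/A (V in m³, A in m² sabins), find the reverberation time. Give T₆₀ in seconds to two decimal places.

0.72 s

Total absorption A = 48·0.42 + 71·0.07 + 119·0.15 + 218·0.4 = 130.18 m² sabins.
T₆₀ = 0.161 × 585 / 130.18 = 0.723 s.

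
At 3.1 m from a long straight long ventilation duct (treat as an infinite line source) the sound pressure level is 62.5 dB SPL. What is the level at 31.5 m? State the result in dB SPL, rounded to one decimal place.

Cylindrical spreading from a line source gives a 10·log₁₀(r₂/r₁) drop.
L₂ = 62.5 − 10·log₁₀(31.5/3.1) = 62.5 − 10.069 = 52.43 dB SPL.

52.4 dB SPL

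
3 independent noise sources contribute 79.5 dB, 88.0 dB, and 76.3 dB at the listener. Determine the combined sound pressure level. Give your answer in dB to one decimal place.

88.8 dB

For uncorrelated sources the intensities add, so convert each level to linear form, sum, and take 10·log₁₀ of the total.
Σ 10^(L/10) = 10^(79.5/10) + 10^(88.0/10) + 10^(76.3/10) = 7.627e+08.
L_total = 10·log₁₀(7.627e+08) = 88.82 dB.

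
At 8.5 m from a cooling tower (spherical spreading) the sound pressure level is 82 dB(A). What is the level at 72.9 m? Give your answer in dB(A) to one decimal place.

Point-source attenuation: ΔL = 20·log₁₀(r₂/r₁) = 20·log₁₀(72.9/8.5) = 18.666 dB.
L₂ = 82 − 20·log₁₀(72.9/8.5) = 82 − 18.666 = 63.33 dB(A).

63.3 dB(A)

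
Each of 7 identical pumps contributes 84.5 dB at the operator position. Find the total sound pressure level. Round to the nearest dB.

93 dB

With 7 equal, uncorrelated contributions the intensity is 7× that of one unit, giving a rise of 10·log₁₀ 7.
L_total = 84.5 + 10·log₁₀(7) = 84.5 + 8.451 = 92.95 dB.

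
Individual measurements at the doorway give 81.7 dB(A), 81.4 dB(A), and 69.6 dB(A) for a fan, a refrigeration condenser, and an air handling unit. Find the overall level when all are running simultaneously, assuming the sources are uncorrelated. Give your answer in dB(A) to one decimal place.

For uncorrelated sources the intensities add, so convert each level to linear form, sum, and take 10·log₁₀ of the total.
Σ 10^(L/10) = 10^(81.7/10) + 10^(81.4/10) + 10^(69.6/10) = 2.951e+08.
L_total = 10·log₁₀(2.951e+08) = 84.70 dB(A).

84.7 dB(A)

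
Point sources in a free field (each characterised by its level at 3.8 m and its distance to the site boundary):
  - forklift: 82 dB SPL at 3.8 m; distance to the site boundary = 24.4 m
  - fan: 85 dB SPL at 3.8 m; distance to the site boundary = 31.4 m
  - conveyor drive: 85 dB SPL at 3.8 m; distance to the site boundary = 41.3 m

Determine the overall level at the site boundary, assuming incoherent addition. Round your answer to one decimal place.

70.5 dB SPL

Apply inverse-square spreading to bring every level to the receiver, then sum 10^(L/10).
forklift: 82 − 20·log₁₀(24.4/3.8) = 82 − 16.15 = 65.85 dB SPL.
fan: 85 − 20·log₁₀(31.4/3.8) = 85 − 18.34 = 66.66 dB SPL.
conveyor drive: 85 − 20·log₁₀(41.3/3.8) = 85 − 20.72 = 64.28 dB SPL.
Σ 10^(L/10) = 1.115e+07 → L_total = 10·log₁₀(1.115e+07) = 70.47 dB SPL.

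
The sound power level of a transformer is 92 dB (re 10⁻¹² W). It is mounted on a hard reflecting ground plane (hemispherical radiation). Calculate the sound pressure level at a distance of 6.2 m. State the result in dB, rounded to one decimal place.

68.2 dB

The power spreads over a hemisphere of area 2π·r², so L_p = L_w − 10·log₁₀(2π·r²).
2π·r² = 241.5 m², 10·log₁₀ of that is 23.830 dB.
L_p = 92 − 23.830 = 68.17 dB.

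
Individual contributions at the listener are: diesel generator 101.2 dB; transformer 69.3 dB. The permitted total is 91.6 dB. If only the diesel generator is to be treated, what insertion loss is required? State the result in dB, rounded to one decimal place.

9.6 dB

Everything except the diesel generator sums to 10^(69.3/10) = 8.511e+06 in linear terms, 69.30 dB.
The limit corresponds to 10^(91.6/10) = 1.445e+09; subtracting the fixed part leaves 1.437e+09 for the diesel generator, i.e. 91.57 dB.
Required insertion loss = 101.2 − 91.57 = 9.63 dB.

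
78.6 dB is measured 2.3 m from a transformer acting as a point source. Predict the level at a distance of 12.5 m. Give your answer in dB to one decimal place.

63.9 dB

For a point source, L₂ = L₁ − 20·log₁₀(r₂/r₁).
L₂ = 78.6 − 20·log₁₀(12.5/2.3) = 78.6 − 14.704 = 63.90 dB.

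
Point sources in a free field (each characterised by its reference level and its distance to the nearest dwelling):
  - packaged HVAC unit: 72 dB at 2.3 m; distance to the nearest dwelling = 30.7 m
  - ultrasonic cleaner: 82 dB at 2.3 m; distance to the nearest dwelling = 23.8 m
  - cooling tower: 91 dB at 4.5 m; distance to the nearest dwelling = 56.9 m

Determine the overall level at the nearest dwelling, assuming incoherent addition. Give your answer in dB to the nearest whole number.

First find each source's level at the receiver (point-source: −20·log₁₀(r/r_ref)), then combine on an intensity basis.
packaged HVAC unit: 72 − 20·log₁₀(30.7/2.3) = 72 − 22.51 = 49.49 dB.
ultrasonic cleaner: 82 − 20·log₁₀(23.8/2.3) = 82 − 20.30 = 61.70 dB.
cooling tower: 91 − 20·log₁₀(56.9/4.5) = 91 − 22.04 = 68.96 dB.
Σ 10^(L/10) = 9.443e+06 → L_total = 10·log₁₀(9.443e+06) = 69.75 dB.

70 dB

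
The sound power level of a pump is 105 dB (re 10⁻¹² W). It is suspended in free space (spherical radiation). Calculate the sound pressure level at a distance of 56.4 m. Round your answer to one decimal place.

59.0 dB

Free-field spherical radiation: L_p = L_w − 10·log₁₀(4π·r²), r = 56.4 m.
4π·r² = 3.997e+04 m², 10·log₁₀ of that is 46.018 dB.
L_p = 105 − 46.018 = 58.98 dB.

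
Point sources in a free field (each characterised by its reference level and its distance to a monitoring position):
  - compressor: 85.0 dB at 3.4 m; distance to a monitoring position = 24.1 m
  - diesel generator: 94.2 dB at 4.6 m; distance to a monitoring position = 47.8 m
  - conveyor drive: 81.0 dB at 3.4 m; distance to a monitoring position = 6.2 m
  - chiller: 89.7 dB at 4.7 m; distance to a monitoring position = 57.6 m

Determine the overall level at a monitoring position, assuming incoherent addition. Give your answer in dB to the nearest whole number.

79 dB

First find each source's level at the receiver (point-source: −20·log₁₀(r/r_ref)), then combine on an intensity basis.
compressor: 85.0 − 20·log₁₀(24.1/3.4) = 85.0 − 17.01 = 67.99 dB.
diesel generator: 94.2 − 20·log₁₀(47.8/4.6) = 94.2 − 20.33 = 73.87 dB.
conveyor drive: 81.0 − 20·log₁₀(6.2/3.4) = 81.0 − 5.22 = 75.78 dB.
chiller: 89.7 − 20·log₁₀(57.6/4.7) = 89.7 − 21.77 = 67.93 dB.
Σ 10^(L/10) = 7.473e+07 → L_total = 10·log₁₀(7.473e+07) = 78.73 dB.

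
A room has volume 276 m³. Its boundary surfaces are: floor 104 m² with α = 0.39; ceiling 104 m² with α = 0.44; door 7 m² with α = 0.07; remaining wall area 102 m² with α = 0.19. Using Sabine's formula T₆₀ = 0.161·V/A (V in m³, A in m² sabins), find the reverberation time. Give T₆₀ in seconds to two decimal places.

Summing Sᵢαᵢ: 104·0.39 + 104·0.44 + 7·0.07 + 102·0.19 = 106.19 m².
T₆₀ = 0.161 × 276 / 106.19 = 0.418 s.

0.42 s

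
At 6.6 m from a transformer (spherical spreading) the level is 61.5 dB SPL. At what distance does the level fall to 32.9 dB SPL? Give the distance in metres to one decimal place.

For a point source L₁ − L₂ = 20·log₁₀(r₂/r₁), so r₂ = r₁·10^((L₁−L₂)/20).
r₂ = 6.6·10^((61.5−32.9)/20) = 6.6·10^(28.6/20) = 177.64 m.

177.6 m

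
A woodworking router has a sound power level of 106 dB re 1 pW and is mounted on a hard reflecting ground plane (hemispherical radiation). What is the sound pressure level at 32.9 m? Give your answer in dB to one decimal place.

Free-field hemispherical radiation: L_p = L_w − 10·log₁₀(2π·r²), r = 32.9 m.
2π·r² = 6801 m², 10·log₁₀ of that is 38.326 dB.
L_p = 106 − 38.326 = 67.67 dB.

67.7 dB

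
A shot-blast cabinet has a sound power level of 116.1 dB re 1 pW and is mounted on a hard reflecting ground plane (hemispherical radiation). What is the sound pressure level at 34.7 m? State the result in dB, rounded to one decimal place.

Free-field hemispherical radiation: L_p = L_w − 10·log₁₀(2π·r²), r = 34.7 m.
2π·r² = 7566 m², 10·log₁₀ of that is 38.788 dB.
L_p = 116.1 − 38.788 = 77.31 dB.

77.3 dB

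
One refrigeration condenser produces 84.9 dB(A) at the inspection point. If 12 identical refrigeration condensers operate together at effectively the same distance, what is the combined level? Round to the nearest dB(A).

L_total = L₁ + 10·log₁₀ N for N identical incoherent sources.
L_total = 84.9 + 10·log₁₀(12) = 84.9 + 10.792 = 95.69 dB(A).

96 dB(A)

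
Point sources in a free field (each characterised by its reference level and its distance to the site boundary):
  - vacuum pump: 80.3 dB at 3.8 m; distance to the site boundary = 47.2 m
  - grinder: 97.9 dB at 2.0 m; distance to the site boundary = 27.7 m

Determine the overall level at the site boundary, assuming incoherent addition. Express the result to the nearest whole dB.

75 dB

Propagate each source to the receiver with L = L_ref − 20·log₁₀(r/r_ref), then add intensities.
vacuum pump: 80.3 − 20·log₁₀(47.2/3.8) = 80.3 − 21.88 = 58.42 dB.
grinder: 97.9 − 20·log₁₀(27.7/2.0) = 97.9 − 22.83 = 75.07 dB.
Σ 10^(L/10) = 3.284e+07 → L_total = 10·log₁₀(3.284e+07) = 75.16 dB.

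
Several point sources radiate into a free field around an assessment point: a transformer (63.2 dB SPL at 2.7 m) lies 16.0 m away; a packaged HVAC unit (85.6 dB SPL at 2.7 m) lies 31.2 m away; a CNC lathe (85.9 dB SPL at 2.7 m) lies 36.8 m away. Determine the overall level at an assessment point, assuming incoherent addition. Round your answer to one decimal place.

66.9 dB SPL

First find each source's level at the receiver (point-source: −20·log₁₀(r/r_ref)), then combine on an intensity basis.
transformer: 63.2 − 20·log₁₀(16.0/2.7) = 63.2 − 15.46 = 47.74 dB SPL.
packaged HVAC unit: 85.6 − 20·log₁₀(31.2/2.7) = 85.6 − 21.26 = 64.34 dB SPL.
CNC lathe: 85.9 − 20·log₁₀(36.8/2.7) = 85.9 − 22.69 = 63.21 dB SPL.
Σ 10^(L/10) = 4.873e+06 → L_total = 10·log₁₀(4.873e+06) = 66.88 dB SPL.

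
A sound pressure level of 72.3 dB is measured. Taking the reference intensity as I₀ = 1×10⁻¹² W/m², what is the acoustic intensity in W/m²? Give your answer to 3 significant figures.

I = I₀·10^(L/10) = 10⁻¹² × 10^(72.3/10) = 10^(-4.770).

1.70e-05 W/m²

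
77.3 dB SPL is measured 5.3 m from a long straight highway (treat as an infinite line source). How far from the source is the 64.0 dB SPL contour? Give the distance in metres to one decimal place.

Line-source spreading drops the level by 10·log₁₀(r₂/r₁); inverting, r₂/r₁ = 10^(ΔL/10).
r₂ = 5.3·10^((77.3−64.0)/10) = 5.3·10^(13.3/10) = 113.31 m.

113.3 m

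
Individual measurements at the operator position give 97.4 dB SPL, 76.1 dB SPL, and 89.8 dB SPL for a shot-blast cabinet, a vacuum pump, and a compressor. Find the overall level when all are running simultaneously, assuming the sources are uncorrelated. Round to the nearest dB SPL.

For uncorrelated sources the intensities add, so convert each level to linear form, sum, and take 10·log₁₀ of the total.
Σ 10^(L/10) = 10^(97.4/10) + 10^(76.1/10) + 10^(89.8/10) = 6.491e+09.
L_total = 10·log₁₀(6.491e+09) = 98.12 dB SPL.

98 dB SPL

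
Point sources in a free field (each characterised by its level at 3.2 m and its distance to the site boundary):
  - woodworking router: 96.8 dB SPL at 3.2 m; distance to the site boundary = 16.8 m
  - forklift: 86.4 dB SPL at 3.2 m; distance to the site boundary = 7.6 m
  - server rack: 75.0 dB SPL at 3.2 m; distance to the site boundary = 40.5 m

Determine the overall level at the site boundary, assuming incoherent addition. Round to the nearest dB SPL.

Propagate each source to the receiver with L = L_ref − 20·log₁₀(r/r_ref), then add intensities.
woodworking router: 96.8 − 20·log₁₀(16.8/3.2) = 96.8 − 14.40 = 82.40 dB SPL.
forklift: 86.4 − 20·log₁₀(7.6/3.2) = 86.4 − 7.51 = 78.89 dB SPL.
server rack: 75.0 − 20·log₁₀(40.5/3.2) = 75.0 − 22.05 = 52.95 dB SPL.
Σ 10^(L/10) = 2.512e+08 → L_total = 10·log₁₀(2.512e+08) = 84.00 dB SPL.

84 dB SPL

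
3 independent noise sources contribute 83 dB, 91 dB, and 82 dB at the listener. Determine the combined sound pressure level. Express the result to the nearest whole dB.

92 dB

For uncorrelated sources the intensities add, so convert each level to linear form, sum, and take 10·log₁₀ of the total.
Σ 10^(L/10) = 10^(83/10) + 10^(91/10) + 10^(82/10) = 1.617e+09.
L_total = 10·log₁₀(1.617e+09) = 92.09 dB.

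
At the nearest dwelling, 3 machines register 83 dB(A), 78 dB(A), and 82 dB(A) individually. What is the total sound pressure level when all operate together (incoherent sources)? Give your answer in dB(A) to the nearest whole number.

86 dB(A)

Incoherent sources combine by intensity addition: L_total = 10·log₁₀(Σ 10^(L_i/10)).
Σ 10^(L/10) = 10^(83/10) + 10^(78/10) + 10^(82/10) = 4.211e+08.
L_total = 10·log₁₀(4.211e+08) = 86.24 dB(A).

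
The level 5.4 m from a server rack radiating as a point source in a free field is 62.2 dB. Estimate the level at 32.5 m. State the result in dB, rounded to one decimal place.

Spherical spreading from a point source gives a 20·log₁₀(r₂/r₁) drop.
L₂ = 62.2 − 20·log₁₀(32.5/5.4) = 62.2 − 15.590 = 46.61 dB.

46.6 dB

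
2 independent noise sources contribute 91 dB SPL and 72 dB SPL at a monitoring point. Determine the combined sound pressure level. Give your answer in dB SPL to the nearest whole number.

For uncorrelated sources the intensities add, so convert each level to linear form, sum, and take 10·log₁₀ of the total.
Σ 10^(L/10) = 10^(91/10) + 10^(72/10) = 1.275e+09.
L_total = 10·log₁₀(1.275e+09) = 91.05 dB SPL.

91 dB SPL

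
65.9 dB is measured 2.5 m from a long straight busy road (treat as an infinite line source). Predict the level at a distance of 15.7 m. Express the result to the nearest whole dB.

58 dB

Cylindrical spreading from a line source gives a 10·log₁₀(r₂/r₁) drop.
L₂ = 65.9 − 10·log₁₀(15.7/2.5) = 65.9 − 7.980 = 57.92 dB.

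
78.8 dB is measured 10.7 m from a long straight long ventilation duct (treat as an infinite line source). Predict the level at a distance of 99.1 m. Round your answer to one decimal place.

69.1 dB

Line-source attenuation: ΔL = 10·log₁₀(r₂/r₁) = 10·log₁₀(99.1/10.7) = 9.667 dB.
L₂ = 78.8 − 10·log₁₀(99.1/10.7) = 78.8 − 9.667 = 69.13 dB.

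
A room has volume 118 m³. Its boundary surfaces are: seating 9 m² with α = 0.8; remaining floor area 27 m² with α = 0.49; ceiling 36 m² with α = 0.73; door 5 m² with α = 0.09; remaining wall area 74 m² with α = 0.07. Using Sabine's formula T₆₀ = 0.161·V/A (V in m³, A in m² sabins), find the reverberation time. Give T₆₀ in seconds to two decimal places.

Summing Sᵢαᵢ: 9·0.8 + 27·0.49 + 36·0.73 + 5·0.09 + 74·0.07 = 52.34 m².
T₆₀ = 0.161 × 118 / 52.34 = 0.363 s.

0.36 s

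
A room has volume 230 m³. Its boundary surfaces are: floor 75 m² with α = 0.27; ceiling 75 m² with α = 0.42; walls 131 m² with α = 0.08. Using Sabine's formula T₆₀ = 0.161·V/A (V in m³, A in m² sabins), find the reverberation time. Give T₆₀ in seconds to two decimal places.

Total absorption A = 75·0.27 + 75·0.42 + 131·0.08 = 62.23 m² sabins.
T₆₀ = 0.161 × 230 / 62.23 = 0.595 s.

0.60 s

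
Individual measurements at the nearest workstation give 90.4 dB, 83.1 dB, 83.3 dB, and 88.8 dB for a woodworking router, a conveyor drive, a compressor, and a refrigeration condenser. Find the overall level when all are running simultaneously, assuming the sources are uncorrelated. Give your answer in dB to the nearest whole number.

For uncorrelated sources the intensities add, so convert each level to linear form, sum, and take 10·log₁₀ of the total.
Σ 10^(L/10) = 10^(90.4/10) + 10^(83.1/10) + 10^(83.3/10) + 10^(88.8/10) = 2.273e+09.
L_total = 10·log₁₀(2.273e+09) = 93.57 dB.

94 dB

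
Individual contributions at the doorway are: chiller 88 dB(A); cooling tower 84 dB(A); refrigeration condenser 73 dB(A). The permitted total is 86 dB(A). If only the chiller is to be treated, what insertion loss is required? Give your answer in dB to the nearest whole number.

The untreated sources together contribute 10^(84/10) + 10^(73/10) = 2.711e+08, i.e. 84.33 dB(A).
The limit corresponds to 10^(86/10) = 3.981e+08; subtracting the fixed part leaves 1.270e+08 for the chiller, i.e. 81.04 dB(A).
Required insertion loss = 88 − 81.04 = 6.96 dB.

7 dB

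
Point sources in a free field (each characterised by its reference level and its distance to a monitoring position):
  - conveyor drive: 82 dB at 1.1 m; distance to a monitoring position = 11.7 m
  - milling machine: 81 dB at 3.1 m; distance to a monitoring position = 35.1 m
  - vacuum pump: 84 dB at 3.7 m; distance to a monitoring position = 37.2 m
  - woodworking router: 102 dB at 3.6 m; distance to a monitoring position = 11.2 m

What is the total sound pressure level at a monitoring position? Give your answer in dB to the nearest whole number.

92 dB

Propagate each source to the receiver with L = L_ref − 20·log₁₀(r/r_ref), then add intensities.
conveyor drive: 82 − 20·log₁₀(11.7/1.1) = 82 − 20.54 = 61.46 dB.
milling machine: 81 − 20·log₁₀(35.1/3.1) = 81 − 21.08 = 59.92 dB.
vacuum pump: 84 − 20·log₁₀(37.2/3.7) = 84 − 20.05 = 63.95 dB.
woodworking router: 102 − 20·log₁₀(11.2/3.6) = 102 − 9.86 = 92.14 dB.
Σ 10^(L/10) = 1.642e+09 → L_total = 10·log₁₀(1.642e+09) = 92.15 dB.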